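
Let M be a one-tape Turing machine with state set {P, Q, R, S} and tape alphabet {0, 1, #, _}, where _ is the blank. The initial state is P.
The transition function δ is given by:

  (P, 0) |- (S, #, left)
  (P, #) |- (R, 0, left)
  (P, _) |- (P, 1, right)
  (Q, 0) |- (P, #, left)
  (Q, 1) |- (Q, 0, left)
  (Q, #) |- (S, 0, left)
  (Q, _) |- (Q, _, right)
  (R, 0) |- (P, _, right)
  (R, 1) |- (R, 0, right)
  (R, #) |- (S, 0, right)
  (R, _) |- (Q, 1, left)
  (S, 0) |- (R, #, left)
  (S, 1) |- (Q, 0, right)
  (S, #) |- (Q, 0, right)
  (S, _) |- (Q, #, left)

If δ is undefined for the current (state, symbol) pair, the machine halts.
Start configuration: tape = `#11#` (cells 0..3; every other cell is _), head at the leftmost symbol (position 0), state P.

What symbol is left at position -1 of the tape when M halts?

0

P | ____[#]11#   read # → write 0, move left, go to R
R | ___[_]011#   read _ → write 1, move left, go to Q
Q | __[_]1011#   read _ → write _, move right, go to Q
Q | ___[1]011#   read 1 → write 0, move left, go to Q
Q | __[_]0011#   read _ → write _, move right, go to Q
Q | ___[0]011#   read 0 → write #, move left, go to P
P | __[_]#011#   read _ → write 1, move right, go to P
P | __1[#]011#   read # → write 0, move left, go to R
R | __[1]0011#   read 1 → write 0, move right, go to R
R | __0[0]011#   read 0 → write _, move right, go to P
P | __0_[0]11#   read 0 → write #, move left, go to S
S | __0[_]#11#   read _ → write #, move left, go to Q
Q | __[0]##11#   read 0 → write #, move left, go to P
P | _[_]###11#   read _ → write 1, move right, go to P
P | _1[#]##11#   read # → write 0, move left, go to R
R | _[1]0##11#   read 1 → write 0, move right, go to R
R | _0[0]##11#   read 0 → write _, move right, go to P
P | _0_[#]#11#   read # → write 0, move left, go to R
R | _0[_]0#11#   read _ → write 1, move left, go to Q
Q | _[0]10#11#   read 0 → write #, move left, go to P
P | [_]#10#11#   read _ → write 1, move right, go to P
P | 1[#]10#11#   read # → write 0, move left, go to R
R | [1]010#11#   read 1 → write 0, move right, go to R
R | 0[0]10#11#   read 0 → write _, move right, go to P
P | 0_[1]0#11#
Cell -1 holds 0 when M halts.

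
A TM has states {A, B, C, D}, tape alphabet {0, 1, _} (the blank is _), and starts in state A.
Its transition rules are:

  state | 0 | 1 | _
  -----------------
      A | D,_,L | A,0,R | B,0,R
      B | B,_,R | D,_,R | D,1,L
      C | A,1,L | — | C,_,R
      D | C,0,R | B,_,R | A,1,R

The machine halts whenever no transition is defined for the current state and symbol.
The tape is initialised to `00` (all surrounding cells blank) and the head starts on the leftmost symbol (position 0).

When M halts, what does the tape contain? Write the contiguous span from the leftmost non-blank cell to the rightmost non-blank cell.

A | _[0]0___   read 0 → write _, move L, go to D
D | [_]_0___   read _ → write 1, move R, go to A
A | 1[_]0___   read _ → write 0, move R, go to B
B | 10[0]___   read 0 → write _, move R, go to B
B | 10_[_]__   read _ → write 1, move L, go to D
D | 10[_]1__   read _ → write 1, move R, go to A
A | 101[1]__   read 1 → write 0, move R, go to A
A | 1010[_]_   read _ → write 0, move R, go to B
B | 10100[_]   read _ → write 1, move L, go to D
D | 1010[0]1   read 0 → write 0, move R, go to C
C | 10100[1]
The non-blank tape span at halt is 101001.

101001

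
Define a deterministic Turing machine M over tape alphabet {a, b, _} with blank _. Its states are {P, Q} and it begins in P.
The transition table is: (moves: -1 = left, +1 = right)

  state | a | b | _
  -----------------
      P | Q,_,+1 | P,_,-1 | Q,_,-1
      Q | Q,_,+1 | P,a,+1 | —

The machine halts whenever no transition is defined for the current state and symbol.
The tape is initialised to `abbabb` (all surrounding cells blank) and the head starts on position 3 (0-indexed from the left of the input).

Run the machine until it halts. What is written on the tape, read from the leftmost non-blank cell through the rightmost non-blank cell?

P | abb[a]bb   read a → write _, move +1, go to Q
Q | abb_[b]b   read b → write a, move +1, go to P
P | abb_a[b]   read b → write _, move -1, go to P
P | abb_[a]_   read a → write _, move +1, go to Q
Q | abb__[_]
The non-blank tape span at halt is abb.

abb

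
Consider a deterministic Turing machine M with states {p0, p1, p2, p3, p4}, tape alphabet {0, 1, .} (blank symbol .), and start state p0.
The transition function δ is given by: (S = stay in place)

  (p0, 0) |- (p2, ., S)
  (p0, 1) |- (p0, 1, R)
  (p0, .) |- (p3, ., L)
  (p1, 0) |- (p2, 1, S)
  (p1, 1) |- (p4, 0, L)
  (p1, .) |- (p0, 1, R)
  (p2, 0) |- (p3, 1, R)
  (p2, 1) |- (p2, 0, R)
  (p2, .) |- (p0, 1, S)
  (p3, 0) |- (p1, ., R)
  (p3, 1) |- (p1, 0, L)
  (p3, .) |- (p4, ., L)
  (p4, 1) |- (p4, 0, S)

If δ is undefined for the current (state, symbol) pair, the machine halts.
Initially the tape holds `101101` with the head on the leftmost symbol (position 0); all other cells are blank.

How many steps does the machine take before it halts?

14

state=p0 head=0 tape=[1]01101.   (p0,1)→(p0,1,R)
state=p0 head=1 tape=1[0]1101.   (p0,0)→(p2,.,S)
state=p2 head=1 tape=1[.]1101.   (p2,.)→(p0,1,S)
state=p0 head=1 tape=1[1]1101.   (p0,1)→(p0,1,R)
state=p0 head=2 tape=11[1]101.   (p0,1)→(p0,1,R)
state=p0 head=3 tape=111[1]01.   (p0,1)→(p0,1,R)
state=p0 head=4 tape=1111[0]1.   (p0,0)→(p2,.,S)
state=p2 head=4 tape=1111[.]1.   (p2,.)→(p0,1,S)
state=p0 head=4 tape=1111[1]1.   (p0,1)→(p0,1,R)
state=p0 head=5 tape=11111[1].   (p0,1)→(p0,1,R)
state=p0 head=6 tape=111111[.]   (p0,.)→(p3,.,L)
state=p3 head=5 tape=11111[1].   (p3,1)→(p1,0,L)
state=p1 head=4 tape=1111[1]0.   (p1,1)→(p4,0,L)
state=p4 head=3 tape=111[1]00.   (p4,1)→(p4,0,S)
state=p4 head=3 tape=111[0]00.
M halts after 14 transitions.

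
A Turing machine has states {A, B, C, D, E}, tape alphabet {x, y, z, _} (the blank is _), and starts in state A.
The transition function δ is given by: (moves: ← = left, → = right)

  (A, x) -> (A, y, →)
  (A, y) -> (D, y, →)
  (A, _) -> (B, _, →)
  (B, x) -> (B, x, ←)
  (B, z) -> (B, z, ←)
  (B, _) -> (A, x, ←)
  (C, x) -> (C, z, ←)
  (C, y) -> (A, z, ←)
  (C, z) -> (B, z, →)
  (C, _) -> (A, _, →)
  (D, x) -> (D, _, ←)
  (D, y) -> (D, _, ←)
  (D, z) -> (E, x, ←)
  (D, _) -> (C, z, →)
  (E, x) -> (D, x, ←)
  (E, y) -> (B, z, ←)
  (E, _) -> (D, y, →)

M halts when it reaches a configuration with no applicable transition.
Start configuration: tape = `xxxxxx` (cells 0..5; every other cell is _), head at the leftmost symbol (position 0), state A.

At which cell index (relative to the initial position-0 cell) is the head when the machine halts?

state=A head=0 tape=_[x]xxxxx__   (A,x)→(A,y,→)
state=A head=1 tape=_y[x]xxxx__   (A,x)→(A,y,→)
state=A head=2 tape=_yy[x]xxx__   (A,x)→(A,y,→)
state=A head=3 tape=_yyy[x]xx__   (A,x)→(A,y,→)
state=A head=4 tape=_yyyy[x]x__   (A,x)→(A,y,→)
state=A head=5 tape=_yyyyy[x]__   (A,x)→(A,y,→)
state=A head=6 tape=_yyyyyy[_]_   (A,_)→(B,_,→)
state=B head=7 tape=_yyyyyy_[_]   (B,_)→(A,x,←)
state=A head=6 tape=_yyyyyy[_]x   (A,_)→(B,_,→)
state=B head=7 tape=_yyyyyy_[x]   (B,x)→(B,x,←)
state=B head=6 tape=_yyyyyy[_]x   (B,_)→(A,x,←)
state=A head=5 tape=_yyyyy[y]xx   (A,y)→(D,y,→)
state=D head=6 tape=_yyyyyy[x]x   (D,x)→(D,_,←)
state=D head=5 tape=_yyyyy[y]_x   (D,y)→(D,_,←)
state=D head=4 tape=_yyyy[y]__x   (D,y)→(D,_,←)
state=D head=3 tape=_yyy[y]___x   (D,y)→(D,_,←)
state=D head=2 tape=_yy[y]____x   (D,y)→(D,_,←)
state=D head=1 tape=_y[y]_____x   (D,y)→(D,_,←)
state=D head=0 tape=_[y]______x   (D,y)→(D,_,←)
state=D head=-1 tape=[_]_______x   (D,_)→(C,z,→)
state=C head=0 tape=z[_]______x   (C,_)→(A,_,→)
state=A head=1 tape=z_[_]_____x   (A,_)→(B,_,→)
state=B head=2 tape=z__[_]____x   (B,_)→(A,x,←)
state=A head=1 tape=z_[_]x____x   (A,_)→(B,_,→)
state=B head=2 tape=z__[x]____x   (B,x)→(B,x,←)
state=B head=1 tape=z_[_]x____x   (B,_)→(A,x,←)
state=A head=0 tape=z[_]xx____x   (A,_)→(B,_,→)
state=B head=1 tape=z_[x]x____x   (B,x)→(B,x,←)
state=B head=0 tape=z[_]xx____x   (B,_)→(A,x,←)
state=A head=-1 tape=[z]xxx____x
At halt the head is at cell -1.

-1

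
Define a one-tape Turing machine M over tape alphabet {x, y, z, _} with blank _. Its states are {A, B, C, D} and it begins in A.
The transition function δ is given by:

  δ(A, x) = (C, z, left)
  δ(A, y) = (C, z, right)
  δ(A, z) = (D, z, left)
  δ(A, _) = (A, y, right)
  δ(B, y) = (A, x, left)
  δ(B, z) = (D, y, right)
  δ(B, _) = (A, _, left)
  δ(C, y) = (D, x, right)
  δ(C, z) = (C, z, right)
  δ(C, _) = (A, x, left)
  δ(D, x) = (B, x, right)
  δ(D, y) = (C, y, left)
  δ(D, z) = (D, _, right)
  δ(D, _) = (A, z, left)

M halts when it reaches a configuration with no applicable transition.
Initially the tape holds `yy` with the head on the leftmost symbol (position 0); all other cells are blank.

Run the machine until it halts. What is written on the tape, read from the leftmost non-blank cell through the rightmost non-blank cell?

state=A head=0 tape=[y]y___   (A,y)→(C,z,right)
state=C head=1 tape=z[y]___   (C,y)→(D,x,right)
state=D head=2 tape=zx[_]__   (D,_)→(A,z,left)
state=A head=1 tape=z[x]z__   (A,x)→(C,z,left)
state=C head=0 tape=[z]zz__   (C,z)→(C,z,right)
state=C head=1 tape=z[z]z__   (C,z)→(C,z,right)
state=C head=2 tape=zz[z]__   (C,z)→(C,z,right)
state=C head=3 tape=zzz[_]_   (C,_)→(A,x,left)
state=A head=2 tape=zz[z]x_   (A,z)→(D,z,left)
state=D head=1 tape=z[z]zx_   (D,z)→(D,_,right)
state=D head=2 tape=z_[z]x_   (D,z)→(D,_,right)
state=D head=3 tape=z__[x]_   (D,x)→(B,x,right)
state=B head=4 tape=z__x[_]   (B,_)→(A,_,left)
state=A head=3 tape=z__[x]_   (A,x)→(C,z,left)
state=C head=2 tape=z_[_]z_   (C,_)→(A,x,left)
state=A head=1 tape=z[_]xz_   (A,_)→(A,y,right)
state=A head=2 tape=zy[x]z_   (A,x)→(C,z,left)
state=C head=1 tape=z[y]zz_   (C,y)→(D,x,right)
state=D head=2 tape=zx[z]z_   (D,z)→(D,_,right)
state=D head=3 tape=zx_[z]_   (D,z)→(D,_,right)
state=D head=4 tape=zx__[_]   (D,_)→(A,z,left)
state=A head=3 tape=zx_[_]z   (A,_)→(A,y,right)
state=A head=4 tape=zx_y[z]   (A,z)→(D,z,left)
state=D head=3 tape=zx_[y]z   (D,y)→(C,y,left)
state=C head=2 tape=zx[_]yz   (C,_)→(A,x,left)
state=A head=1 tape=z[x]xyz   (A,x)→(C,z,left)
state=C head=0 tape=[z]zxyz   (C,z)→(C,z,right)
state=C head=1 tape=z[z]xyz   (C,z)→(C,z,right)
state=C head=2 tape=zz[x]yz
The non-blank tape span at halt is zzxyz.

zzxyz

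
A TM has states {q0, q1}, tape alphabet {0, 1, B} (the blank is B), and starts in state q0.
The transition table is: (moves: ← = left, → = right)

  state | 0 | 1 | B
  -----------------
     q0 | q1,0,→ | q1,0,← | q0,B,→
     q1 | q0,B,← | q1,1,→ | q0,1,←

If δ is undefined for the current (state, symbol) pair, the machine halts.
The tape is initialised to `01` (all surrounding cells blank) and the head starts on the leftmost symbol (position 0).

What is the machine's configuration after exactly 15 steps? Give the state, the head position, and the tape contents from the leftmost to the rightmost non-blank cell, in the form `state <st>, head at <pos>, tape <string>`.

state q1, head at 3, tape 01

q0 | B[0]1BB   read 0 → write 0, move →, go to q1
q1 | B0[1]BB   read 1 → write 1, move →, go to q1
q1 | B01[B]B   read B → write 1, move ←, go to q0
q0 | B0[1]1B   read 1 → write 0, move ←, go to q1
q1 | B[0]01B   read 0 → write B, move ←, go to q0
q0 | [B]B01B   read B → write B, move →, go to q0
q0 | B[B]01B   read B → write B, move →, go to q0
q0 | BB[0]1B   read 0 → write 0, move →, go to q1
q1 | BB0[1]B   read 1 → write 1, move →, go to q1
q1 | BB01[B]   read B → write 1, move ←, go to q0
q0 | BB0[1]1   read 1 → write 0, move ←, go to q1
q1 | BB[0]01   read 0 → write B, move ←, go to q0
q0 | B[B]B01   read B → write B, move →, go to q0
q0 | BB[B]01   read B → write B, move →, go to q0
q0 | BBB[0]1   read 0 → write 0, move →, go to q1
q1 | BBB0[1]
After 15 steps: state q1, head at 3, tape 01.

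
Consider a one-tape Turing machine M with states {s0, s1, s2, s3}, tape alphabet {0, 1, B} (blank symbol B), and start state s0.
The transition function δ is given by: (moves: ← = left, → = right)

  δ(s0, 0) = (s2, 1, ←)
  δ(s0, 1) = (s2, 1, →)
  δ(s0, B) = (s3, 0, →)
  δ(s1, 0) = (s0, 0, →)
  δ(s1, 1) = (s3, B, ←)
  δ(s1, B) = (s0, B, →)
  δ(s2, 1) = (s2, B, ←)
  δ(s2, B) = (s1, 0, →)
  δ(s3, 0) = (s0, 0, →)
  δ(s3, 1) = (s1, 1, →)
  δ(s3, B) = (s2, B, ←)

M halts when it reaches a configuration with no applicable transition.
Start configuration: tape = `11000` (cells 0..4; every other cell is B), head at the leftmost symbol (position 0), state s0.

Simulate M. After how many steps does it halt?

s0 | B[1]1000   read 1 → write 1, move →, go to s2
s2 | B1[1]000   read 1 → write B, move ←, go to s2
s2 | B[1]B000   read 1 → write B, move ←, go to s2
s2 | [B]BB000   read B → write 0, move →, go to s1
s1 | 0[B]B000   read B → write B, move →, go to s0
s0 | 0B[B]000   read B → write 0, move →, go to s3
s3 | 0B0[0]00   read 0 → write 0, move →, go to s0
s0 | 0B00[0]0   read 0 → write 1, move ←, go to s2
s2 | 0B0[0]10
M halts after 8 transitions.

8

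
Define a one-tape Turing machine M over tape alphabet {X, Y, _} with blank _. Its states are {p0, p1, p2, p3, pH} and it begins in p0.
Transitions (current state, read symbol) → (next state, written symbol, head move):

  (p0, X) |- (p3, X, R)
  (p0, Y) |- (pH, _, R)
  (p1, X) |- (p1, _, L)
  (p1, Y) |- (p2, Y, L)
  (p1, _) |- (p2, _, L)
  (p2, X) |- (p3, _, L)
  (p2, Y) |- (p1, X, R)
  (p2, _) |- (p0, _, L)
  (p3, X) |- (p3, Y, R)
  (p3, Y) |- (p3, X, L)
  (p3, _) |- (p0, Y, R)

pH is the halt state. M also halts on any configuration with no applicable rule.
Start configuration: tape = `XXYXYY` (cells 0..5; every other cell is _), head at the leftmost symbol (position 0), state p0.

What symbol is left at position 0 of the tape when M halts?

Y

state=p0 head=0 tape=_[X]XYXYY__   (p0,X)→(p3,X,R)
state=p3 head=1 tape=_X[X]YXYY__   (p3,X)→(p3,Y,R)
state=p3 head=2 tape=_XY[Y]XYY__   (p3,Y)→(p3,X,L)
state=p3 head=1 tape=_X[Y]XXYY__   (p3,Y)→(p3,X,L)
state=p3 head=0 tape=_[X]XXXYY__   (p3,X)→(p3,Y,R)
state=p3 head=1 tape=_Y[X]XXYY__   (p3,X)→(p3,Y,R)
state=p3 head=2 tape=_YY[X]XYY__   (p3,X)→(p3,Y,R)
state=p3 head=3 tape=_YYY[X]YY__   (p3,X)→(p3,Y,R)
state=p3 head=4 tape=_YYYY[Y]Y__   (p3,Y)→(p3,X,L)
state=p3 head=3 tape=_YYY[Y]XY__   (p3,Y)→(p3,X,L)
state=p3 head=2 tape=_YY[Y]XXY__   (p3,Y)→(p3,X,L)
state=p3 head=1 tape=_Y[Y]XXXY__   (p3,Y)→(p3,X,L)
state=p3 head=0 tape=_[Y]XXXXY__   (p3,Y)→(p3,X,L)
state=p3 head=-1 tape=[_]XXXXXY__   (p3,_)→(p0,Y,R)
state=p0 head=0 tape=Y[X]XXXXY__   (p0,X)→(p3,X,R)
state=p3 head=1 tape=YX[X]XXXY__   (p3,X)→(p3,Y,R)
state=p3 head=2 tape=YXY[X]XXY__   (p3,X)→(p3,Y,R)
state=p3 head=3 tape=YXYY[X]XY__   (p3,X)→(p3,Y,R)
state=p3 head=4 tape=YXYYY[X]Y__   (p3,X)→(p3,Y,R)
state=p3 head=5 tape=YXYYYY[Y]__   (p3,Y)→(p3,X,L)
state=p3 head=4 tape=YXYYY[Y]X__   (p3,Y)→(p3,X,L)
state=p3 head=3 tape=YXYY[Y]XX__   (p3,Y)→(p3,X,L)
state=p3 head=2 tape=YXY[Y]XXX__   (p3,Y)→(p3,X,L)
state=p3 head=1 tape=YX[Y]XXXX__   (p3,Y)→(p3,X,L)
state=p3 head=0 tape=Y[X]XXXXX__   (p3,X)→(p3,Y,R)
state=p3 head=1 tape=YY[X]XXXX__   (p3,X)→(p3,Y,R)
state=p3 head=2 tape=YYY[X]XXX__   (p3,X)→(p3,Y,R)
state=p3 head=3 tape=YYYY[X]XX__   (p3,X)→(p3,Y,R)
state=p3 head=4 tape=YYYYY[X]X__   (p3,X)→(p3,Y,R)
state=p3 head=5 tape=YYYYYY[X]__   (p3,X)→(p3,Y,R)
state=p3 head=6 tape=YYYYYYY[_]_   (p3,_)→(p0,Y,R)
state=p0 head=7 tape=YYYYYYYY[_]
Cell 0 holds Y when M halts.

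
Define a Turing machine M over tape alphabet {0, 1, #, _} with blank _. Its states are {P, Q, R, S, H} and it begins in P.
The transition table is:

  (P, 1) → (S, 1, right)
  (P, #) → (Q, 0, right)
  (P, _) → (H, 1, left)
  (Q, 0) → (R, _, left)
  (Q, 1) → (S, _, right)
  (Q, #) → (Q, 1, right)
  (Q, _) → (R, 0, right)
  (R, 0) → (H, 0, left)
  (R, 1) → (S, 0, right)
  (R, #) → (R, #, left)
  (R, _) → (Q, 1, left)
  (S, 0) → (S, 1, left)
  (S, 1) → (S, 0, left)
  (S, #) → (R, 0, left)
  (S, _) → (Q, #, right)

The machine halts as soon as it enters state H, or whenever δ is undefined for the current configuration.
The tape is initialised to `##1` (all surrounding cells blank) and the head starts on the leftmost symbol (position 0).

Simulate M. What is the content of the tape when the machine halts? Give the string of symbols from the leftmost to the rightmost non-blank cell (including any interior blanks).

0#_#_1

state=P head=0 tape=_[#]#1___   (P,#)→(Q,0,right)
state=Q head=1 tape=_0[#]1___   (Q,#)→(Q,1,right)
state=Q head=2 tape=_01[1]___   (Q,1)→(S,_,right)
state=S head=3 tape=_01_[_]__   (S,_)→(Q,#,right)
state=Q head=4 tape=_01_#[_]_   (Q,_)→(R,0,right)
state=R head=5 tape=_01_#0[_]   (R,_)→(Q,1,left)
state=Q head=4 tape=_01_#[0]1   (Q,0)→(R,_,left)
state=R head=3 tape=_01_[#]_1   (R,#)→(R,#,left)
state=R head=2 tape=_01[_]#_1   (R,_)→(Q,1,left)
state=Q head=1 tape=_0[1]1#_1   (Q,1)→(S,_,right)
state=S head=2 tape=_0_[1]#_1   (S,1)→(S,0,left)
state=S head=1 tape=_0[_]0#_1   (S,_)→(Q,#,right)
state=Q head=2 tape=_0#[0]#_1   (Q,0)→(R,_,left)
state=R head=1 tape=_0[#]_#_1   (R,#)→(R,#,left)
state=R head=0 tape=_[0]#_#_1   (R,0)→(H,0,left)
state=H head=-1 tape=[_]0#_#_1
The non-blank tape span at halt is 0#_#_1.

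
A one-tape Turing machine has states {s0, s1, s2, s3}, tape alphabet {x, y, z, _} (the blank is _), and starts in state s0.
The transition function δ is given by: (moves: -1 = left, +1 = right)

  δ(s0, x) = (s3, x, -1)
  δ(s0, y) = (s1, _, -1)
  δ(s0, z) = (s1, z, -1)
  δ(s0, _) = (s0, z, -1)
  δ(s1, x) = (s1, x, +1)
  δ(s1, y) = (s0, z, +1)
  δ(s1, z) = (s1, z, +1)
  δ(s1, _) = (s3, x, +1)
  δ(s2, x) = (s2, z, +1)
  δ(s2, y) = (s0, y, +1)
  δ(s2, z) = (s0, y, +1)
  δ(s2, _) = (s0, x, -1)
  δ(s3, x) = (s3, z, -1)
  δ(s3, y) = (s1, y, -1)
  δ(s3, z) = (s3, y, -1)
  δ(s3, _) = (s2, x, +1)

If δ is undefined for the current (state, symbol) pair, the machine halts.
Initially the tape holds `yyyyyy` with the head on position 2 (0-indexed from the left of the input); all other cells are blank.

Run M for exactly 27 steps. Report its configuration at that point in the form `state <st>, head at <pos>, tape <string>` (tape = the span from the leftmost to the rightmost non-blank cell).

s0 | yy[y]yyy____   read y → write _, move -1, go to s1
s1 | y[y]_yyy____   read y → write z, move +1, go to s0
s0 | yz[_]yyy____   read _ → write z, move -1, go to s0
s0 | y[z]zyyy____   read z → write z, move -1, go to s1
s1 | [y]zzyyy____   read y → write z, move +1, go to s0
s0 | z[z]zyyy____   read z → write z, move -1, go to s1
s1 | [z]zzyyy____   read z → write z, move +1, go to s1
s1 | z[z]zyyy____   read z → write z, move +1, go to s1
s1 | zz[z]yyy____   read z → write z, move +1, go to s1
s1 | zzz[y]yy____   read y → write z, move +1, go to s0
s0 | zzzz[y]y____   read y → write _, move -1, go to s1
s1 | zzz[z]_y____   read z → write z, move +1, go to s1
s1 | zzzz[_]y____   read _ → write x, move +1, go to s3
s3 | zzzzx[y]____   read y → write y, move -1, go to s1
s1 | zzzz[x]y____   read x → write x, move +1, go to s1
s1 | zzzzx[y]____   read y → write z, move +1, go to s0
s0 | zzzzxz[_]___   read _ → write z, move -1, go to s0
s0 | zzzzx[z]z___   read z → write z, move -1, go to s1
s1 | zzzz[x]zz___   read x → write x, move +1, go to s1
s1 | zzzzx[z]z___   read z → write z, move +1, go to s1
s1 | zzzzxz[z]___   read z → write z, move +1, go to s1
s1 | zzzzxzz[_]__   read _ → write x, move +1, go to s3
s3 | zzzzxzzx[_]_   read _ → write x, move +1, go to s2
s2 | zzzzxzzxx[_]   read _ → write x, move -1, go to s0
s0 | zzzzxzzx[x]x   read x → write x, move -1, go to s3
s3 | zzzzxzz[x]xx   read x → write z, move -1, go to s3
s3 | zzzzxz[z]zxx   read z → write y, move -1, go to s3
s3 | zzzzx[z]yzxx
After 27 steps: state s3, head at 5, tape zzzzxzyzxx.

state s3, head at 5, tape zzzzxzyzxx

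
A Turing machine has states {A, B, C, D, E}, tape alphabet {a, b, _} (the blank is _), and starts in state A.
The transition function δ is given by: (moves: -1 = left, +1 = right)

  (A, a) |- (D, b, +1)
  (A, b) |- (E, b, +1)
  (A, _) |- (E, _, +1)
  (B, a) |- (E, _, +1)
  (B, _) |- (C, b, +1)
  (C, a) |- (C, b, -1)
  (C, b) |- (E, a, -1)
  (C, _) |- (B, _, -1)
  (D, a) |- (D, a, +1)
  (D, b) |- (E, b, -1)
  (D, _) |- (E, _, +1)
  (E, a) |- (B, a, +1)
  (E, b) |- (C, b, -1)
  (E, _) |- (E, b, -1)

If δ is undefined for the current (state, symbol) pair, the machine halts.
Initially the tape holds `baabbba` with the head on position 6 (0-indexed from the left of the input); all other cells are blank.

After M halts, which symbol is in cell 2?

b

state=A head=6 tape=baabbb[a]__   (A,a)→(D,b,+1)
state=D head=7 tape=baabbbb[_]_   (D,_)→(E,_,+1)
state=E head=8 tape=baabbbb_[_]   (E,_)→(E,b,-1)
state=E head=7 tape=baabbbb[_]b   (E,_)→(E,b,-1)
state=E head=6 tape=baabbb[b]bb   (E,b)→(C,b,-1)
state=C head=5 tape=baabb[b]bbb   (C,b)→(E,a,-1)
state=E head=4 tape=baab[b]abbb   (E,b)→(C,b,-1)
state=C head=3 tape=baa[b]babbb   (C,b)→(E,a,-1)
state=E head=2 tape=ba[a]ababbb   (E,a)→(B,a,+1)
state=B head=3 tape=baa[a]babbb   (B,a)→(E,_,+1)
state=E head=4 tape=baa_[b]abbb   (E,b)→(C,b,-1)
state=C head=3 tape=baa[_]babbb   (C,_)→(B,_,-1)
state=B head=2 tape=ba[a]_babbb   (B,a)→(E,_,+1)
state=E head=3 tape=ba_[_]babbb   (E,_)→(E,b,-1)
state=E head=2 tape=ba[_]bbabbb   (E,_)→(E,b,-1)
state=E head=1 tape=b[a]bbbabbb   (E,a)→(B,a,+1)
state=B head=2 tape=ba[b]bbabbb
Cell 2 holds b when M halts.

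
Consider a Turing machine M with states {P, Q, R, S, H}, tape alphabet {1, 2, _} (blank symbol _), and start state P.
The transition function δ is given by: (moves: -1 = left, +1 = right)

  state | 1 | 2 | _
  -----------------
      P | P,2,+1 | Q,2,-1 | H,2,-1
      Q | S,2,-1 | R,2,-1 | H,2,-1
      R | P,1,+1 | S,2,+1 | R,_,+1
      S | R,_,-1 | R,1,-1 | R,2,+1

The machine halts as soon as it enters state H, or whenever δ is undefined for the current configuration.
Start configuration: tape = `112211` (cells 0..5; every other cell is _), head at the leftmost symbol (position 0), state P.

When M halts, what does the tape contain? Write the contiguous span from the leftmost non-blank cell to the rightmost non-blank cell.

state=P head=0 tape=[1]12211_   (P,1)→(P,2,+1)
state=P head=1 tape=2[1]2211_   (P,1)→(P,2,+1)
state=P head=2 tape=22[2]211_   (P,2)→(Q,2,-1)
state=Q head=1 tape=2[2]2211_   (Q,2)→(R,2,-1)
state=R head=0 tape=[2]22211_   (R,2)→(S,2,+1)
state=S head=1 tape=2[2]2211_   (S,2)→(R,1,-1)
state=R head=0 tape=[2]12211_   (R,2)→(S,2,+1)
state=S head=1 tape=2[1]2211_   (S,1)→(R,_,-1)
state=R head=0 tape=[2]_2211_   (R,2)→(S,2,+1)
state=S head=1 tape=2[_]2211_   (S,_)→(R,2,+1)
state=R head=2 tape=22[2]211_   (R,2)→(S,2,+1)
state=S head=3 tape=222[2]11_   (S,2)→(R,1,-1)
state=R head=2 tape=22[2]111_   (R,2)→(S,2,+1)
state=S head=3 tape=222[1]11_   (S,1)→(R,_,-1)
state=R head=2 tape=22[2]_11_   (R,2)→(S,2,+1)
state=S head=3 tape=222[_]11_   (S,_)→(R,2,+1)
state=R head=4 tape=2222[1]1_   (R,1)→(P,1,+1)
state=P head=5 tape=22221[1]_   (P,1)→(P,2,+1)
state=P head=6 tape=222212[_]   (P,_)→(H,2,-1)
state=H head=5 tape=22221[2]2
The non-blank tape span at halt is 2222122.

2222122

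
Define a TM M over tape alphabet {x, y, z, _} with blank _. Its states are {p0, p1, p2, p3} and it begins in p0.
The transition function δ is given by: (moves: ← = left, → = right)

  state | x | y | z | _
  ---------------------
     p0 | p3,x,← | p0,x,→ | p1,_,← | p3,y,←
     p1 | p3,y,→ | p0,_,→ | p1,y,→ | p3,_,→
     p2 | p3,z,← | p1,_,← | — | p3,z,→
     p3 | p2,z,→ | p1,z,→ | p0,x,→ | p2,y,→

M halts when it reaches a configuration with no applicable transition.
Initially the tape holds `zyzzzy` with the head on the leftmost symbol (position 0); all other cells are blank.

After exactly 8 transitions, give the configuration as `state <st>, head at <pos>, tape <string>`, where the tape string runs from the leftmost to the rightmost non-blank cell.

state p1, head at 0, tape y_zzzy

p0 | _[z]yzzzy   read z → write _, move ←, go to p1
p1 | [_]_yzzzy   read _ → write _, move →, go to p3
p3 | _[_]yzzzy   read _ → write y, move →, go to p2
p2 | _y[y]zzzy   read y → write _, move ←, go to p1
p1 | _[y]_zzzy   read y → write _, move →, go to p0
p0 | __[_]zzzy   read _ → write y, move ←, go to p3
p3 | _[_]yzzzy   read _ → write y, move →, go to p2
p2 | _y[y]zzzy   read y → write _, move ←, go to p1
p1 | _[y]_zzzy
After 8 steps: state p1, head at 0, tape y_zzzy.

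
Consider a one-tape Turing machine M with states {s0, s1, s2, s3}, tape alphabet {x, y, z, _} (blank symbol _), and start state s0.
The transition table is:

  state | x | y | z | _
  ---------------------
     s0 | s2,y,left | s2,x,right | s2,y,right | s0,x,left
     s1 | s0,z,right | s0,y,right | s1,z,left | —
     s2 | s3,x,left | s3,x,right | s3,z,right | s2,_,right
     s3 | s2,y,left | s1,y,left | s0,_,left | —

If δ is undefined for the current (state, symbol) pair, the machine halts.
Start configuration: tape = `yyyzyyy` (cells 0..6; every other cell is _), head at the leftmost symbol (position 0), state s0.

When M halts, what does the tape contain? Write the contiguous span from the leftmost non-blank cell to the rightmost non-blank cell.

xzzyzxx

s0 | [y]yyzyyy_   read y → write x, move right, go to s2
s2 | x[y]yzyyy_   read y → write x, move right, go to s3
s3 | xx[y]zyyy_   read y → write y, move left, go to s1
s1 | x[x]yzyyy_   read x → write z, move right, go to s0
s0 | xz[y]zyyy_   read y → write x, move right, go to s2
s2 | xzx[z]yyy_   read z → write z, move right, go to s3
s3 | xzxz[y]yy_   read y → write y, move left, go to s1
s1 | xzx[z]yyy_   read z → write z, move left, go to s1
s1 | xz[x]zyyy_   read x → write z, move right, go to s0
s0 | xzz[z]yyy_   read z → write y, move right, go to s2
s2 | xzzy[y]yy_   read y → write x, move right, go to s3
s3 | xzzyx[y]y_   read y → write y, move left, go to s1
s1 | xzzy[x]yy_   read x → write z, move right, go to s0
s0 | xzzyz[y]y_   read y → write x, move right, go to s2
s2 | xzzyzx[y]_   read y → write x, move right, go to s3
s3 | xzzyzxx[_]
The non-blank tape span at halt is xzzyzxx.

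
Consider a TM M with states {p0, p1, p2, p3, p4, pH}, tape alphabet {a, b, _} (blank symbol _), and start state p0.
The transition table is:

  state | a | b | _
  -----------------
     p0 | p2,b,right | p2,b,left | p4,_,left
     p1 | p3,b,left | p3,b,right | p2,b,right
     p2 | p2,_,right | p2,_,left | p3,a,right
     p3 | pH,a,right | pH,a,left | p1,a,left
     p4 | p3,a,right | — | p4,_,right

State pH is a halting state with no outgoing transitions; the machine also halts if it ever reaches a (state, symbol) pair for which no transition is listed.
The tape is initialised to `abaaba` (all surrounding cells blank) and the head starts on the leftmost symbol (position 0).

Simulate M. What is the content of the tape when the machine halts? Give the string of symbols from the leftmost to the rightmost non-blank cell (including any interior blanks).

state=p0 head=0 tape=____[a]baaba   (p0,a)→(p2,b,right)
state=p2 head=1 tape=____b[b]aaba   (p2,b)→(p2,_,left)
state=p2 head=0 tape=____[b]_aaba   (p2,b)→(p2,_,left)
state=p2 head=-1 tape=___[_]__aaba   (p2,_)→(p3,a,right)
state=p3 head=0 tape=___a[_]_aaba   (p3,_)→(p1,a,left)
state=p1 head=-1 tape=___[a]a_aaba   (p1,a)→(p3,b,left)
state=p3 head=-2 tape=__[_]ba_aaba   (p3,_)→(p1,a,left)
state=p1 head=-3 tape=_[_]aba_aaba   (p1,_)→(p2,b,right)
state=p2 head=-2 tape=_b[a]ba_aaba   (p2,a)→(p2,_,right)
state=p2 head=-1 tape=_b_[b]a_aaba   (p2,b)→(p2,_,left)
state=p2 head=-2 tape=_b[_]_a_aaba   (p2,_)→(p3,a,right)
state=p3 head=-1 tape=_ba[_]a_aaba   (p3,_)→(p1,a,left)
state=p1 head=-2 tape=_b[a]aa_aaba   (p1,a)→(p3,b,left)
state=p3 head=-3 tape=_[b]baa_aaba   (p3,b)→(pH,a,left)
state=pH head=-4 tape=[_]abaa_aaba
The non-blank tape span at halt is abaa_aaba.

abaa_aaba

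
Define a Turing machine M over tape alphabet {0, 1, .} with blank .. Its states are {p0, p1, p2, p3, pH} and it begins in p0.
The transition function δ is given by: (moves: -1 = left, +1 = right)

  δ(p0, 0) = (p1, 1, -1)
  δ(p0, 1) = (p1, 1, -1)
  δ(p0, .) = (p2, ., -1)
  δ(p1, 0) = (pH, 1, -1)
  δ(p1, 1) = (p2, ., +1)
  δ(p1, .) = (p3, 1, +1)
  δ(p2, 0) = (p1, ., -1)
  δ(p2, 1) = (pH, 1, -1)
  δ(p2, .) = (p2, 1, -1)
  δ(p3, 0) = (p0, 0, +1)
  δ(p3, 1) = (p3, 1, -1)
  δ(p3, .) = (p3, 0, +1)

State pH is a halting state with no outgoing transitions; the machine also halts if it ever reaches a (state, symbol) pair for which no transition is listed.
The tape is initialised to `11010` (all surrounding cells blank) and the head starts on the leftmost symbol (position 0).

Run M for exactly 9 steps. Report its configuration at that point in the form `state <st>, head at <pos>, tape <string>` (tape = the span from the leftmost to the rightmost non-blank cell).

state pH, head at -3, tape 1111010

p0 | ...[1]1010   read 1 → write 1, move -1, go to p1
p1 | ..[.]11010   read . → write 1, move +1, go to p3
p3 | ..1[1]1010   read 1 → write 1, move -1, go to p3
p3 | ..[1]11010   read 1 → write 1, move -1, go to p3
p3 | .[.]111010   read . → write 0, move +1, go to p3
p3 | .0[1]11010   read 1 → write 1, move -1, go to p3
p3 | .[0]111010   read 0 → write 0, move +1, go to p0
p0 | .0[1]11010   read 1 → write 1, move -1, go to p1
p1 | .[0]111010   read 0 → write 1, move -1, go to pH
pH | [.]1111010
After 9 steps: state pH, head at -3, tape 1111010.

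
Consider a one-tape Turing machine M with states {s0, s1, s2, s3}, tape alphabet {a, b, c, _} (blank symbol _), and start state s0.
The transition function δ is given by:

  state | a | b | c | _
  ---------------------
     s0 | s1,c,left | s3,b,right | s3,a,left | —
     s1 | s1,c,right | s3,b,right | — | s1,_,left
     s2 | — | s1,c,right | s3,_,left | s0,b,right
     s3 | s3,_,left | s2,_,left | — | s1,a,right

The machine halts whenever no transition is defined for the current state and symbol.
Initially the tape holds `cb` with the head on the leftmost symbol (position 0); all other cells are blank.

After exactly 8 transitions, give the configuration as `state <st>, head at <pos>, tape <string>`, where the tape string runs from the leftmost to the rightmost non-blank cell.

state s1, head at 2, tape acbc

state=s0 head=0 tape=_[c]b__   (s0,c)→(s3,a,left)
state=s3 head=-1 tape=[_]ab__   (s3,_)→(s1,a,right)
state=s1 head=0 tape=a[a]b__   (s1,a)→(s1,c,right)
state=s1 head=1 tape=ac[b]__   (s1,b)→(s3,b,right)
state=s3 head=2 tape=acb[_]_   (s3,_)→(s1,a,right)
state=s1 head=3 tape=acba[_]   (s1,_)→(s1,_,left)
state=s1 head=2 tape=acb[a]_   (s1,a)→(s1,c,right)
state=s1 head=3 tape=acbc[_]   (s1,_)→(s1,_,left)
state=s1 head=2 tape=acb[c]_
After 8 steps: state s1, head at 2, tape acbc.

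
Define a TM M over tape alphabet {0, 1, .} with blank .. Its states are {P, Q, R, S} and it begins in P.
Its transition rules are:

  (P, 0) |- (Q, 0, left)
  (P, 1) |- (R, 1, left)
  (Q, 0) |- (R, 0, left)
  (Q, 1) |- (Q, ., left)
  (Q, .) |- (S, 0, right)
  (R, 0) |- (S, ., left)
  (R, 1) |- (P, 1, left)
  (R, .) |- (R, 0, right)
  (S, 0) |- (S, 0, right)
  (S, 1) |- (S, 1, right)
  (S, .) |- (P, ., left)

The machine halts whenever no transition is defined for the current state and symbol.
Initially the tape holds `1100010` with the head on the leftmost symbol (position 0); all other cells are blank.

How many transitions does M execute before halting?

state=P head=0 tape=....[1]100010.   (P,1)→(R,1,left)
state=R head=-1 tape=...[.]1100010.   (R,.)→(R,0,right)
state=R head=0 tape=...0[1]100010.   (R,1)→(P,1,left)
state=P head=-1 tape=...[0]1100010.   (P,0)→(Q,0,left)
state=Q head=-2 tape=..[.]01100010.   (Q,.)→(S,0,right)
state=S head=-1 tape=..0[0]1100010.   (S,0)→(S,0,right)
state=S head=0 tape=..00[1]100010.   (S,1)→(S,1,right)
state=S head=1 tape=..001[1]00010.   (S,1)→(S,1,right)
state=S head=2 tape=..0011[0]0010.   (S,0)→(S,0,right)
state=S head=3 tape=..00110[0]010.   (S,0)→(S,0,right)
state=S head=4 tape=..001100[0]10.   (S,0)→(S,0,right)
state=S head=5 tape=..0011000[1]0.   (S,1)→(S,1,right)
state=S head=6 tape=..00110001[0].   (S,0)→(S,0,right)
state=S head=7 tape=..001100010[.]   (S,.)→(P,.,left)
state=P head=6 tape=..00110001[0].   (P,0)→(Q,0,left)
state=Q head=5 tape=..0011000[1]0.   (Q,1)→(Q,.,left)
state=Q head=4 tape=..001100[0].0.   (Q,0)→(R,0,left)
state=R head=3 tape=..00110[0]0.0.   (R,0)→(S,.,left)
state=S head=2 tape=..0011[0].0.0.   (S,0)→(S,0,right)
state=S head=3 tape=..00110[.]0.0.   (S,.)→(P,.,left)
state=P head=2 tape=..0011[0].0.0.   (P,0)→(Q,0,left)
state=Q head=1 tape=..001[1]0.0.0.   (Q,1)→(Q,.,left)
state=Q head=0 tape=..00[1].0.0.0.   (Q,1)→(Q,.,left)
state=Q head=-1 tape=..0[0]..0.0.0.   (Q,0)→(R,0,left)
state=R head=-2 tape=..[0]0..0.0.0.   (R,0)→(S,.,left)
state=S head=-3 tape=.[.].0..0.0.0.   (S,.)→(P,.,left)
state=P head=-4 tape=[.]..0..0.0.0.
M halts after 26 transitions.

26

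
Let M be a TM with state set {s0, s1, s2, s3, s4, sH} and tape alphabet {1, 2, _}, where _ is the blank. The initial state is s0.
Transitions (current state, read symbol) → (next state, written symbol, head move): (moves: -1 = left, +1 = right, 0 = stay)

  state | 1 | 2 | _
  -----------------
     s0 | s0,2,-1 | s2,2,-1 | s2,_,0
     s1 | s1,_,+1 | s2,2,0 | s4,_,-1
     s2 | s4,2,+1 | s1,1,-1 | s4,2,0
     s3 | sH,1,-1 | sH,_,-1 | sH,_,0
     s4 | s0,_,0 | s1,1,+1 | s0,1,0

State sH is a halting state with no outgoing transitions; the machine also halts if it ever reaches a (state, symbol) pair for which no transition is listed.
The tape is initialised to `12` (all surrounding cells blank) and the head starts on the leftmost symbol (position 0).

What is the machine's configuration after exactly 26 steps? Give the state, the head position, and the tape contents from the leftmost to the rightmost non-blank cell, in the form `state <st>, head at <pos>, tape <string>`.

state=s0 head=0 tape=__[1]2   (s0,1)→(s0,2,-1)
state=s0 head=-1 tape=_[_]22   (s0,_)→(s2,_,0)
state=s2 head=-1 tape=_[_]22   (s2,_)→(s4,2,0)
state=s4 head=-1 tape=_[2]22   (s4,2)→(s1,1,+1)
state=s1 head=0 tape=_1[2]2   (s1,2)→(s2,2,0)
state=s2 head=0 tape=_1[2]2   (s2,2)→(s1,1,-1)
state=s1 head=-1 tape=_[1]12   (s1,1)→(s1,_,+1)
state=s1 head=0 tape=__[1]2   (s1,1)→(s1,_,+1)
state=s1 head=1 tape=___[2]   (s1,2)→(s2,2,0)
state=s2 head=1 tape=___[2]   (s2,2)→(s1,1,-1)
state=s1 head=0 tape=__[_]1   (s1,_)→(s4,_,-1)
state=s4 head=-1 tape=_[_]_1   (s4,_)→(s0,1,0)
state=s0 head=-1 tape=_[1]_1   (s0,1)→(s0,2,-1)
state=s0 head=-2 tape=[_]2_1   (s0,_)→(s2,_,0)
state=s2 head=-2 tape=[_]2_1   (s2,_)→(s4,2,0)
state=s4 head=-2 tape=[2]2_1   (s4,2)→(s1,1,+1)
state=s1 head=-1 tape=1[2]_1   (s1,2)→(s2,2,0)
state=s2 head=-1 tape=1[2]_1   (s2,2)→(s1,1,-1)
state=s1 head=-2 tape=[1]1_1   (s1,1)→(s1,_,+1)
state=s1 head=-1 tape=_[1]_1   (s1,1)→(s1,_,+1)
state=s1 head=0 tape=__[_]1   (s1,_)→(s4,_,-1)
state=s4 head=-1 tape=_[_]_1   (s4,_)→(s0,1,0)
state=s0 head=-1 tape=_[1]_1   (s0,1)→(s0,2,-1)
state=s0 head=-2 tape=[_]2_1   (s0,_)→(s2,_,0)
state=s2 head=-2 tape=[_]2_1   (s2,_)→(s4,2,0)
state=s4 head=-2 tape=[2]2_1   (s4,2)→(s1,1,+1)
state=s1 head=-1 tape=1[2]_1
After 26 steps: state s1, head at -1, tape 12_1.

state s1, head at -1, tape 12_1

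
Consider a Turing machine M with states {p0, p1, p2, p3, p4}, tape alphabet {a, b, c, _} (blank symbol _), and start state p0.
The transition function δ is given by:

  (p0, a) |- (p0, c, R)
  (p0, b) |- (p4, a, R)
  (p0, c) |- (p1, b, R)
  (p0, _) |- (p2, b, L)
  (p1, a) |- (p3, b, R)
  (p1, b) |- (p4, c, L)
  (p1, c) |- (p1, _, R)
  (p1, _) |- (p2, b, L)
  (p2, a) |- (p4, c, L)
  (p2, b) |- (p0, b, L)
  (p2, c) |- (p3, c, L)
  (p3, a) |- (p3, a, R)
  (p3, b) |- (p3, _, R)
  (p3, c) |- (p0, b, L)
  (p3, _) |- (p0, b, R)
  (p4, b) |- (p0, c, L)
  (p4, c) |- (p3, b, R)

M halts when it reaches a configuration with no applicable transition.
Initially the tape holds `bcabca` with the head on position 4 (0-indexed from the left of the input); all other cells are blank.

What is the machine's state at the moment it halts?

p2

state=p0 head=4 tape=bcab[c]a___   (p0,c)→(p1,b,R)
state=p1 head=5 tape=bcabb[a]___   (p1,a)→(p3,b,R)
state=p3 head=6 tape=bcabbb[_]__   (p3,_)→(p0,b,R)
state=p0 head=7 tape=bcabbbb[_]_   (p0,_)→(p2,b,L)
state=p2 head=6 tape=bcabbb[b]b_   (p2,b)→(p0,b,L)
state=p0 head=5 tape=bcabb[b]bb_   (p0,b)→(p4,a,R)
state=p4 head=6 tape=bcabba[b]b_   (p4,b)→(p0,c,L)
state=p0 head=5 tape=bcabb[a]cb_   (p0,a)→(p0,c,R)
state=p0 head=6 tape=bcabbc[c]b_   (p0,c)→(p1,b,R)
state=p1 head=7 tape=bcabbcb[b]_   (p1,b)→(p4,c,L)
state=p4 head=6 tape=bcabbc[b]c_   (p4,b)→(p0,c,L)
state=p0 head=5 tape=bcabb[c]cc_   (p0,c)→(p1,b,R)
state=p1 head=6 tape=bcabbb[c]c_   (p1,c)→(p1,_,R)
state=p1 head=7 tape=bcabbb_[c]_   (p1,c)→(p1,_,R)
state=p1 head=8 tape=bcabbb__[_]   (p1,_)→(p2,b,L)
state=p2 head=7 tape=bcabbb_[_]b
No transition is defined for (p2, _); M halts in state p2.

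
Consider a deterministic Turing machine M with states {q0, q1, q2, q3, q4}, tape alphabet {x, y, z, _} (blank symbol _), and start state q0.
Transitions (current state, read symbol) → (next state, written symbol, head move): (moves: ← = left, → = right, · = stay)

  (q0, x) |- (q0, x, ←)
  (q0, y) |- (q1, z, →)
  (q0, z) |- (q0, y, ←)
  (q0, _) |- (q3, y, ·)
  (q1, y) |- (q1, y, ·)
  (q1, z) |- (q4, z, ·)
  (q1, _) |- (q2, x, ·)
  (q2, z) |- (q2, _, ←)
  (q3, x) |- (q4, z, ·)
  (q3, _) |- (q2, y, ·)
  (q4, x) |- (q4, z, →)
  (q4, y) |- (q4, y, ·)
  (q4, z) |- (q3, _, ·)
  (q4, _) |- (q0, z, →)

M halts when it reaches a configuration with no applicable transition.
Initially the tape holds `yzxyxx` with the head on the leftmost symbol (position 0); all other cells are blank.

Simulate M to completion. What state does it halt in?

q2

q0 | [y]zxyxx   read y → write z, move →, go to q1
q1 | z[z]xyxx   read z → write z, move ·, go to q4
q4 | z[z]xyxx   read z → write _, move ·, go to q3
q3 | z[_]xyxx   read _ → write y, move ·, go to q2
q2 | z[y]xyxx
No transition is defined for (q2, y); M halts in state q2.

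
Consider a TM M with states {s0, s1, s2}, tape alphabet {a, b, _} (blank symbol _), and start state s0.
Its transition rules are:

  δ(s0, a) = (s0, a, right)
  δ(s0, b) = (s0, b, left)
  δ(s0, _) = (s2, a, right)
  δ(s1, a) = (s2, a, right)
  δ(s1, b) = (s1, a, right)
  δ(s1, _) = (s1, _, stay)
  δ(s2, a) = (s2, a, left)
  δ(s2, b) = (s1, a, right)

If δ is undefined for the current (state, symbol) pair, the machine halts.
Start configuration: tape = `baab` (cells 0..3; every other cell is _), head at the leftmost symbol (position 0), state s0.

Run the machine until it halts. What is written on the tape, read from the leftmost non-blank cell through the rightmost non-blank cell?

state=s0 head=0 tape=__[b]aab   (s0,b)→(s0,b,left)
state=s0 head=-1 tape=_[_]baab   (s0,_)→(s2,a,right)
state=s2 head=0 tape=_a[b]aab   (s2,b)→(s1,a,right)
state=s1 head=1 tape=_aa[a]ab   (s1,a)→(s2,a,right)
state=s2 head=2 tape=_aaa[a]b   (s2,a)→(s2,a,left)
state=s2 head=1 tape=_aa[a]ab   (s2,a)→(s2,a,left)
state=s2 head=0 tape=_a[a]aab   (s2,a)→(s2,a,left)
state=s2 head=-1 tape=_[a]aaab   (s2,a)→(s2,a,left)
state=s2 head=-2 tape=[_]aaaab
The non-blank tape span at halt is aaaab.

aaaab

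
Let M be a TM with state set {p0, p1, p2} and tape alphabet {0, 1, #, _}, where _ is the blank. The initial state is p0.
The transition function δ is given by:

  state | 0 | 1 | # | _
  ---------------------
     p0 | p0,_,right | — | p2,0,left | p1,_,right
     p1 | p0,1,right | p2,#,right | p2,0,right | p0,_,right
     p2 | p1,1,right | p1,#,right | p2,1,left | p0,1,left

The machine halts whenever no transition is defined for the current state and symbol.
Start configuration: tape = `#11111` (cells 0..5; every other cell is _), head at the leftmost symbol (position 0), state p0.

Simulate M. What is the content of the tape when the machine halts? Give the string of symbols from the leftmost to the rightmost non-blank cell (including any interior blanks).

######11

p0 | __[#]11111_   read # → write 0, move left, go to p2
p2 | _[_]011111_   read _ → write 1, move left, go to p0
p0 | [_]1011111_   read _ → write _, move right, go to p1
p1 | _[1]011111_   read 1 → write #, move right, go to p2
p2 | _#[0]11111_   read 0 → write 1, move right, go to p1
p1 | _#1[1]1111_   read 1 → write #, move right, go to p2
p2 | _#1#[1]111_   read 1 → write #, move right, go to p1
p1 | _#1##[1]11_   read 1 → write #, move right, go to p2
p2 | _#1###[1]1_   read 1 → write #, move right, go to p1
p1 | _#1####[1]_   read 1 → write #, move right, go to p2
p2 | _#1#####[_]   read _ → write 1, move left, go to p0
p0 | _#1####[#]1   read # → write 0, move left, go to p2
p2 | _#1###[#]01   read # → write 1, move left, go to p2
p2 | _#1##[#]101   read # → write 1, move left, go to p2
p2 | _#1#[#]1101   read # → write 1, move left, go to p2
p2 | _#1[#]11101   read # → write 1, move left, go to p2
p2 | _#[1]111101   read 1 → write #, move right, go to p1
p1 | _##[1]11101   read 1 → write #, move right, go to p2
p2 | _###[1]1101   read 1 → write #, move right, go to p1
p1 | _####[1]101   read 1 → write #, move right, go to p2
p2 | _#####[1]01   read 1 → write #, move right, go to p1
p1 | _######[0]1   read 0 → write 1, move right, go to p0
p0 | _######1[1]
The non-blank tape span at halt is ######11.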